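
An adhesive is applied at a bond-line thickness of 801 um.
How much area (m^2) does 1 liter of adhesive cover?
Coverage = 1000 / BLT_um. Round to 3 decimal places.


Coverage = 1000 / 801 = 1.248 m^2

1.248


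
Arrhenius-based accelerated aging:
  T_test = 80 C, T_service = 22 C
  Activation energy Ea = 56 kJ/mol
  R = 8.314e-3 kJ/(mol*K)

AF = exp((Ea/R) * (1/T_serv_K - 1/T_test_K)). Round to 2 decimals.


T_test_K = 353.15, T_serv_K = 295.15
AF = exp((56/8.314e-3) * (1/295.15 - 1/353.15))
= 42.44

42.44


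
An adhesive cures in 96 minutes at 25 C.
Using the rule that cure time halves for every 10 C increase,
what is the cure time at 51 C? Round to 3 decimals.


Factor = 2^((51 - 25) / 10) = 6.0629
Cure time = 96 / 6.0629
= 15.834 minutes

15.834


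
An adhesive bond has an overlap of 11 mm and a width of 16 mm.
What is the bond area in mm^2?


Bond area = overlap * width
= 11 * 16
= 176 mm^2

176


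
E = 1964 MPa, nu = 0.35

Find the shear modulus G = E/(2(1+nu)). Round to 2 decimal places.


G = 1964 / (2 * 1.35)
= 727.41 MPa

727.41


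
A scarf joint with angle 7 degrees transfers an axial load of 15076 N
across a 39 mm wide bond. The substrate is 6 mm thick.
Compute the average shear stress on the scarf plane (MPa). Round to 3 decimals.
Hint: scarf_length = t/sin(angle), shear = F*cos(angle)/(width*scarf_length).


scarf_length = 6 / sin(7 deg) = 49.2331 mm
cos(7 deg) = 0.992546
shear stress = 15076 * 0.992546 / (39 * 49.2331)
= 7.793 MPa

7.793


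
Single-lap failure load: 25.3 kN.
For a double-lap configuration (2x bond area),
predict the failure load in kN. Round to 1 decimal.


Failure load = 25.3 * 2 = 50.6 kN

50.6


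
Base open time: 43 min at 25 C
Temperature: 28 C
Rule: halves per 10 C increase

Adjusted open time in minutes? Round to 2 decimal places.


Acceleration = 2^((28-25)/10) = 1.2311
Open time = 43 / 1.2311 = 34.93 min

34.93


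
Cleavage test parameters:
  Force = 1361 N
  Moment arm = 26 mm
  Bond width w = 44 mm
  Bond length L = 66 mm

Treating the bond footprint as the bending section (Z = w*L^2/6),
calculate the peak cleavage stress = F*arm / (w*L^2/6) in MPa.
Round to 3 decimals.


M = 1361 * 26 = 35386 N*mm
Z = 44 * 66^2 / 6 = 191664 / 6 mm^3
sigma = M / Z = 6 * 35386 / 191664 = 212316 / 191664
= 1.108 MPa

1.108


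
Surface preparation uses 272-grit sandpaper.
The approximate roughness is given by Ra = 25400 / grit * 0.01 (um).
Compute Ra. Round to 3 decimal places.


Ra = 25400 / 272 * 0.01
= 254 / 272
= 0.934 um

0.934


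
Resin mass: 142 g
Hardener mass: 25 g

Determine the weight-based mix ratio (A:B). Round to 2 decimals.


Ratio = 142 / 25 = 5.68

5.68


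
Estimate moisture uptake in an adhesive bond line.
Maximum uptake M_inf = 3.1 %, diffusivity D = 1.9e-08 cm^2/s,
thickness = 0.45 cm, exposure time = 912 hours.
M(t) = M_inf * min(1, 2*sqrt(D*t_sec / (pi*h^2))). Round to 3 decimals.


Convert time: 912 h = 3283200 s
ratio = min(1, 2*sqrt(1.9e-08*3283200/(pi*0.45^2)))
= 0.626279
M(t) = 3.1 * 0.626279 = 1.941%

1.941


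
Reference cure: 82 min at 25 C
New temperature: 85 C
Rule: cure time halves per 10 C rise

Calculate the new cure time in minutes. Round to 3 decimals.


factor = 2^((85-25)/10) = 64.0000
t_new = 82 / 64.0000 = 1.281 min

1.281


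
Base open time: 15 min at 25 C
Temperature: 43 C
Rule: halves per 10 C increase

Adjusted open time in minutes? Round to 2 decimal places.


Acceleration = 2^((43-25)/10) = 3.4822
Open time = 15 / 3.4822 = 4.31 min

4.31


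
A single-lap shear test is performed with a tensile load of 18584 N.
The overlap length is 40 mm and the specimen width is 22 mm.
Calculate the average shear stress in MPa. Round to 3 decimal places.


Shear stress = F / (overlap * width)
= 18584 / (40 * 22)
= 18584 / 880
= 21.118 MPa

21.118


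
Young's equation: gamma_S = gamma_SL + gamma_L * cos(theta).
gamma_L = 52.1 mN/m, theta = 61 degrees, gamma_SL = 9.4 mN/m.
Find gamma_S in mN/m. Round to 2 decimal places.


cos(61 deg) = 0.484810
gamma_S = 9.4 + 52.1 * 0.484810
= 34.66 mN/m

34.66


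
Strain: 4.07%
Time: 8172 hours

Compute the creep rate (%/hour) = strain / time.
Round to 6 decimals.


Creep rate = 4.07 / 8172
= 0.000498 %/h

0.000498


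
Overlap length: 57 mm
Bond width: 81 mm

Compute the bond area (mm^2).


Bond area = 57 * 81 = 4617 mm^2

4617


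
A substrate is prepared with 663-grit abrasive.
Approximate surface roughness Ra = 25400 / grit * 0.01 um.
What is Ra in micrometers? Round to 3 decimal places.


Ra = 25400 / 663 * 0.01 = 0.383 um

0.383


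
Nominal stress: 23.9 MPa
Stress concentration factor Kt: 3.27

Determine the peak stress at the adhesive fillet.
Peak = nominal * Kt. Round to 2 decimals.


Peak stress = 23.9 * 3.27
= 78.15 MPa

78.15


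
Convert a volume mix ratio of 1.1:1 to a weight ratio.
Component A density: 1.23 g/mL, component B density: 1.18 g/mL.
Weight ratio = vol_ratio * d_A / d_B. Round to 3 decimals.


= 1.1 * 1.23 / 1.18 = 1.147

1.147


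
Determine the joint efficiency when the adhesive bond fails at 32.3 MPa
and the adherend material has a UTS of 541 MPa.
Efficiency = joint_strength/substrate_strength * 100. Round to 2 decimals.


Joint efficiency = 32.3 / 541 * 100
= 5.97%

5.97


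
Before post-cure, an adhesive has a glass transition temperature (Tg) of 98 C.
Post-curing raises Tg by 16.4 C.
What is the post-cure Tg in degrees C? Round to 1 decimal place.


Tg_post = Tg_base + delta_Tg
= 98 + 16.4
= 114.4 C

114.4


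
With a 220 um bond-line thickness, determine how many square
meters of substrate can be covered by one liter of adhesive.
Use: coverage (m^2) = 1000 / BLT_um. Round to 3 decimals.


Coverage = 1000 / 220 = 4.545 m^2

4.545


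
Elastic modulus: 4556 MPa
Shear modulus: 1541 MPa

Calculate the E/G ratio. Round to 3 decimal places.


E / G = 4556 / 1541 = 2.957

2.957


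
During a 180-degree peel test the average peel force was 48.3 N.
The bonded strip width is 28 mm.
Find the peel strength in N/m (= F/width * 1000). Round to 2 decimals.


Peel strength = F/width * 1000
= 48.3 / 28 * 1000
= 1725.00 N/m

1725.00


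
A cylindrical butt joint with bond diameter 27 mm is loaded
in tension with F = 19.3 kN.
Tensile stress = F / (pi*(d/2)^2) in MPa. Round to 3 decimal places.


Area = pi * (27/2)^2 = 572.5553 mm^2
Stress = 19.3*1000 / 572.5553
= 33.709 MPa

33.709


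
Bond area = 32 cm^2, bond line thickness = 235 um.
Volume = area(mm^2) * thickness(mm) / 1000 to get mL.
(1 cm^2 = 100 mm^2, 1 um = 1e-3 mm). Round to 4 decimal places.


area_mm2 = 32 * 100 = 3200
blt_mm = 235 * 1e-3 = 0.235
vol_mm3 = 3200 * 0.235 = 752.0
vol_mL = 752.0 / 1000 = 0.7520 mL

0.7520


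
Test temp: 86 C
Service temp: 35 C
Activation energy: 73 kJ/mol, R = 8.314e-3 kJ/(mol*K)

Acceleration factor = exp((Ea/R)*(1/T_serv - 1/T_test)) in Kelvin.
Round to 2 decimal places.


AF = exp((73/0.008314)*(1/308.15 - 1/359.15))
= 57.18

57.18


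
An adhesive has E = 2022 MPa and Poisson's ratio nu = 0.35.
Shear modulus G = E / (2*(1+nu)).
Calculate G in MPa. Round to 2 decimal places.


G = 2022 / (2*(1+0.35))
= 2022 / 2.70
= 748.89 MPa

748.89


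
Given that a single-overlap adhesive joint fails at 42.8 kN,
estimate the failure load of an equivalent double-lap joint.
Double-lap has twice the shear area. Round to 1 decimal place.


Double-lap factor = 2
Expected load = 42.8 * 2 = 85.6 kN

85.6


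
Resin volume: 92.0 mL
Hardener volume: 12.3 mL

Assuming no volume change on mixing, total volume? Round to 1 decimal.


V_total = 92.0 + 12.3 = 104.3 mL

104.3


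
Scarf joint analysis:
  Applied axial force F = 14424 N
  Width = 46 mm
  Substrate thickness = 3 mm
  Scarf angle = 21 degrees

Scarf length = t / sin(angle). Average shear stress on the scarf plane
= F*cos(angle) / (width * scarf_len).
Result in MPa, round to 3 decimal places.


Scarf length = 3 / sin(21 deg) = 8.3713 mm
cos(21 deg) = 0.933580
Shear = 14424 * 0.933580 / (46 * 8.3713)
= 34.969 MPa

34.969


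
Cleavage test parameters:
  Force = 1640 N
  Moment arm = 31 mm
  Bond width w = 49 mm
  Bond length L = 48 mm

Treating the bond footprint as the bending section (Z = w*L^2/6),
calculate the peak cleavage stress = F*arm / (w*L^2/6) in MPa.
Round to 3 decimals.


M = 1640 * 31 = 50840 N*mm
Z = 49 * 48^2 / 6 = 112896 / 6 mm^3
sigma = M / Z = 6 * 50840 / 112896 = 305040 / 112896
= 2.702 MPa

2.702


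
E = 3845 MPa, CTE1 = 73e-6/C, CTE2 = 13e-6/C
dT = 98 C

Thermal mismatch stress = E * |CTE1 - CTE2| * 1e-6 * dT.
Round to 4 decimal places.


= 3845 * 60e-6 * 98
= 22.6086 MPa

22.6086


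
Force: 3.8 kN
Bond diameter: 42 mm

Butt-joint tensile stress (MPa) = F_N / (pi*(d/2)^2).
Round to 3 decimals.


F_N = 3.8 * 1000 = 3800.0 N
A = pi*(21.0)^2 = 1385.4424 mm^2
stress = 3800.0 / 1385.4424 = 2.743 MPa

2.743


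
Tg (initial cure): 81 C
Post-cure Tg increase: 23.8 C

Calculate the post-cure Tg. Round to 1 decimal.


Post-cure Tg = 81 + 23.8 = 104.8 C

104.8


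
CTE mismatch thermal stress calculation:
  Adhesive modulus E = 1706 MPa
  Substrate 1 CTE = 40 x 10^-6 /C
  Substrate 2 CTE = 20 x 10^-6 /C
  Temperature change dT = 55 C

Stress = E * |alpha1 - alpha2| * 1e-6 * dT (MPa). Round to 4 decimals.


delta_alpha = |40 - 20| = 20 x 10^-6/C
Stress = 1706 * 20e-6 * 55
= 1.8766 MPa

1.8766


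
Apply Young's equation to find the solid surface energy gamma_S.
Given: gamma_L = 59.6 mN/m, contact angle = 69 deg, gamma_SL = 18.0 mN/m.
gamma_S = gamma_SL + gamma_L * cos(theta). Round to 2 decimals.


theta_rad = 69 * pi/180 = 1.204277
gamma_S = 18.0 + 59.6 * cos(1.204277)
= 39.36 mN/m

39.36


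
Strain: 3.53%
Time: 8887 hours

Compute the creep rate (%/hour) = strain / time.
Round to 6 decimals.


Creep rate = 3.53 / 8887
= 0.000397 %/h

0.000397


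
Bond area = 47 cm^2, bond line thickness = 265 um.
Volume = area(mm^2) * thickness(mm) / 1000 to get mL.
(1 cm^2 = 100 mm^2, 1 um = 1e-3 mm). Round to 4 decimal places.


area_mm2 = 47 * 100 = 4700
blt_mm = 265 * 1e-3 = 0.265
vol_mm3 = 4700 * 0.265 = 1245.5
vol_mL = 1245.5 / 1000 = 1.2455 mL

1.2455


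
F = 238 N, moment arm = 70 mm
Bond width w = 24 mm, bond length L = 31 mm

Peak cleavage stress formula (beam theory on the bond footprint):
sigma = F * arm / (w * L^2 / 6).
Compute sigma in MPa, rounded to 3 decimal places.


sigma = (238 * 70) / (24 * 961 / 6)
= 16660 * 6 / 23064
= 99960 / 23064
= 4.334 MPa

4.334


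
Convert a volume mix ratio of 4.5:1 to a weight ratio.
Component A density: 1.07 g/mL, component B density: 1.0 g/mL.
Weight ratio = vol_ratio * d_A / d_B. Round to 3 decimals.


= 4.5 * 1.07 / 1.0 = 4.815

4.815


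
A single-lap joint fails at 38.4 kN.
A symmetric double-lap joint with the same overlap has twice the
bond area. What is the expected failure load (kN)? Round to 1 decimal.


Double-lap load = 2 * 38.4 = 76.8 kN

76.8


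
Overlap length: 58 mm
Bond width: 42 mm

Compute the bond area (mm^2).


Bond area = 58 * 42 = 2436 mm^2

2436


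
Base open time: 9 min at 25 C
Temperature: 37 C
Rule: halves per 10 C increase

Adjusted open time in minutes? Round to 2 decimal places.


Acceleration = 2^((37-25)/10) = 2.2974
Open time = 9 / 2.2974 = 3.92 min

3.92


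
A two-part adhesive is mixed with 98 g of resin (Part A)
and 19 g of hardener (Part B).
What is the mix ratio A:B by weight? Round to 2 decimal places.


Mix ratio = mass_A / mass_B
= 98 / 19
= 5.16

5.16


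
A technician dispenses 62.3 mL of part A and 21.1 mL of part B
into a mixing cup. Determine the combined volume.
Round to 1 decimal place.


Combined volume = 62.3 + 21.1
= 83.4 mL

83.4


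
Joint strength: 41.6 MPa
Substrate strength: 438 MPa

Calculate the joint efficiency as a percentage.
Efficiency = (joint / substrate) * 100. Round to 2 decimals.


Efficiency = (41.6 / 438) * 100 = 9.50%

9.50


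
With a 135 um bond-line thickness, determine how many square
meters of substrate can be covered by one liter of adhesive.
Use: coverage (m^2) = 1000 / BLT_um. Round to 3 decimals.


Coverage = 1000 / 135 = 7.407 m^2

7.407


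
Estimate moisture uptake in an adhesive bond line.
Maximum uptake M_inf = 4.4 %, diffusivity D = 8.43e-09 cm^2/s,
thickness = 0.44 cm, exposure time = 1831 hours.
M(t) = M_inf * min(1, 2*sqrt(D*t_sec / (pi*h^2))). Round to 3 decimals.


Convert time: 1831 h = 6591600 s
ratio = min(1, 2*sqrt(8.43e-09*6591600/(pi*0.44^2)))
= 0.604521
M(t) = 4.4 * 0.604521 = 2.660%

2.660


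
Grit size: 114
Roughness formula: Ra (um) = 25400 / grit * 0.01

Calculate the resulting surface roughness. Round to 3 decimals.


Ra = 25400 / 114 * 0.01
= 2.228 um

2.228


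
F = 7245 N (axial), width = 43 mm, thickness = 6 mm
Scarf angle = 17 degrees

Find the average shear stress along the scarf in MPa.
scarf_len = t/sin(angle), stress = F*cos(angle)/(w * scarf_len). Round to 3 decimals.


scarf_len = 6/sin(17 deg) = 20.5218
cos(17 deg) = 0.956305
stress = 7245*0.956305/(43*20.5218) = 7.851 MPa

7.851


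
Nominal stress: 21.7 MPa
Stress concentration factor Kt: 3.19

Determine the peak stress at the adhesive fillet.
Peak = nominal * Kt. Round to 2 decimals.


Peak stress = 21.7 * 3.19
= 69.22 MPa

69.22


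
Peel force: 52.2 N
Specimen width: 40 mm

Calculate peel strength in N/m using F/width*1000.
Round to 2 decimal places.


Peel strength = 52.2 / 40 * 1000 = 1305.00 N/m

1305.00


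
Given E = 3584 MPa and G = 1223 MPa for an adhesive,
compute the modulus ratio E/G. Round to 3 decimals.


E/G ratio = 3584 / 1223 = 2.930

2.930


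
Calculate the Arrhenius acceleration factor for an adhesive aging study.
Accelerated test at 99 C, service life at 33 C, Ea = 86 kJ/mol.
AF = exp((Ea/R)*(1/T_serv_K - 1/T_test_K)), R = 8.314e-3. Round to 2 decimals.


T_test = 372.15 K, T_serv = 306.15 K
Ea/R = 86 / 0.008314 = 10344.00
AF = exp(10344.00 * (1/306.15 - 1/372.15))
= 400.26

400.26


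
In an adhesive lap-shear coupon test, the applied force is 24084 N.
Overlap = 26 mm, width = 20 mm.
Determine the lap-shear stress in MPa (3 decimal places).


stress = F / (overlap * width)
= 24084 / (26 * 20)
= 46.315 MPa

46.315


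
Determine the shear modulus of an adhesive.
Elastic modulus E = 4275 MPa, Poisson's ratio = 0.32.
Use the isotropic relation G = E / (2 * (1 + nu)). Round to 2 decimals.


G = 4275 / (2*(1+0.32)) = 4275 / 2.64
= 1619.32 MPa

1619.32


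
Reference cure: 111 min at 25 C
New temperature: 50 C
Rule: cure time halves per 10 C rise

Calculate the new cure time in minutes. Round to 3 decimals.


factor = 2^((50-25)/10) = 5.6569
t_new = 111 / 5.6569 = 19.622 min

19.622


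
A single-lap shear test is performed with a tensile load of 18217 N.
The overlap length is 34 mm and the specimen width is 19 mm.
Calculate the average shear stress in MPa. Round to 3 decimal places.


Shear stress = F / (overlap * width)
= 18217 / (34 * 19)
= 18217 / 646
= 28.200 MPa

28.200


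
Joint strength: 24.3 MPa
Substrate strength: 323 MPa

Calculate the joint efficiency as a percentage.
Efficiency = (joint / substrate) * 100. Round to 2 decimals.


Efficiency = (24.3 / 323) * 100 = 7.52%

7.52


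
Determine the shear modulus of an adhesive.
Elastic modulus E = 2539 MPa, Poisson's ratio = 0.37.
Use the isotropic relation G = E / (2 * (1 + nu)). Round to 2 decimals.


G = 2539 / (2*(1+0.37)) = 2539 / 2.74
= 926.64 MPa

926.64


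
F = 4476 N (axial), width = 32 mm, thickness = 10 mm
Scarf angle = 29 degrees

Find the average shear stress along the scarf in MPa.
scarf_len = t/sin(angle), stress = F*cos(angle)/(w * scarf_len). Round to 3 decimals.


scarf_len = 10/sin(29 deg) = 20.6267
cos(29 deg) = 0.874620
stress = 4476*0.874620/(32*20.6267) = 5.931 MPa

5.931


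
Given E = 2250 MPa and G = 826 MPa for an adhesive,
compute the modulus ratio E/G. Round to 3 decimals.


E/G ratio = 2250 / 826 = 2.724

2.724


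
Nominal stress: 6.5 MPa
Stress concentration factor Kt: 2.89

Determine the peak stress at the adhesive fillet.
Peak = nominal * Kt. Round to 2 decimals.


Peak stress = 6.5 * 2.89
= 18.79 MPa

18.79


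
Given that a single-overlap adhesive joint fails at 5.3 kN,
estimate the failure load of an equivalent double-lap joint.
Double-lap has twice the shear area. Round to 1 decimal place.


Double-lap factor = 2
Expected load = 5.3 * 2 = 10.6 kN

10.6


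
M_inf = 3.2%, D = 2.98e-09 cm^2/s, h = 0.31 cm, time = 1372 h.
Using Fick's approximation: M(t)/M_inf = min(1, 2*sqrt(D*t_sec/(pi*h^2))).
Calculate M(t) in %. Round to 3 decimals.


t = 4939200 s
ratio = min(1, 2*sqrt(2.98e-09*4939200/(pi*0.0961)))
= 0.441601
M(t) = 3.2 * 0.441601 = 1.413%

1.413


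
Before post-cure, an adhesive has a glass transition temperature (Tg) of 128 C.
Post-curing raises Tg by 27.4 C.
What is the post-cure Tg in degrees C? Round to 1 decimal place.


Tg_post = Tg_base + delta_Tg
= 128 + 27.4
= 155.4 C

155.4


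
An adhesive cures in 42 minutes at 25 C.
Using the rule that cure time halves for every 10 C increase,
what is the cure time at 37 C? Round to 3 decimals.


Factor = 2^((37 - 25) / 10) = 2.2974
Cure time = 42 / 2.2974
= 18.282 minutes

18.282


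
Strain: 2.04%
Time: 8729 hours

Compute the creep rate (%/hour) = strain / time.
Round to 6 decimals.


Creep rate = 2.04 / 8729
= 0.000234 %/h

0.000234


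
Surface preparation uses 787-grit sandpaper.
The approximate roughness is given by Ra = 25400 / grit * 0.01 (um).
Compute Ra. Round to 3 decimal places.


Ra = 25400 / 787 * 0.01
= 254 / 787
= 0.323 um

0.323


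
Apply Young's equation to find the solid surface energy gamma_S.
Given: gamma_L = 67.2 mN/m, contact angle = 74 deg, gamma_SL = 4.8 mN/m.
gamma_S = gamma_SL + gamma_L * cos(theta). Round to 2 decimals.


theta_rad = 74 * pi/180 = 1.291544
gamma_S = 4.8 + 67.2 * cos(1.291544)
= 23.32 mN/m

23.32


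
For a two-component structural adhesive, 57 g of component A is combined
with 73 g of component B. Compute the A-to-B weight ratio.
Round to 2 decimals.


Weight ratio A:B = 57 / 73
= 0.78

0.78


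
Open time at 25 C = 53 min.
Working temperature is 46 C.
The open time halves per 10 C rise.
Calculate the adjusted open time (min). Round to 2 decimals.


factor = 2^((46 - 25) / 10) = 4.2871
ot = 53 / 4.2871 = 12.36 min

12.36


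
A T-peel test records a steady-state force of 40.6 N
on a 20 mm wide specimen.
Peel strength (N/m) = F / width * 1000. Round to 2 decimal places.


Peel strength = 40.6 / 20 * 1000
= 2030.00 N/m

2030.00


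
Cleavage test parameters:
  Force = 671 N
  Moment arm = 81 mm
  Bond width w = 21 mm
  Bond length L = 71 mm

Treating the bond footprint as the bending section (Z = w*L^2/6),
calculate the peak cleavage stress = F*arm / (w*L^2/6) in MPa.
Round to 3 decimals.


M = 671 * 81 = 54351 N*mm
Z = 21 * 71^2 / 6 = 105861 / 6 mm^3
sigma = M / Z = 6 * 54351 / 105861 = 326106 / 105861
= 3.081 MPa

3.081


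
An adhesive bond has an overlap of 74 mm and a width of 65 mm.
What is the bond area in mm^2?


Bond area = overlap * width
= 74 * 65
= 4810 mm^2

4810


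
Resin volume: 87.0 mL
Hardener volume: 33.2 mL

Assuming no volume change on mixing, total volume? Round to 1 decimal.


V_total = 87.0 + 33.2 = 120.2 mL

120.2


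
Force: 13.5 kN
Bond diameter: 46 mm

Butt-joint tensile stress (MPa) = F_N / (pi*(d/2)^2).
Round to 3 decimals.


F_N = 13.5 * 1000 = 13500.0 N
A = pi*(23.0)^2 = 1661.9025 mm^2
stress = 13500.0 / 1661.9025 = 8.123 MPa

8.123


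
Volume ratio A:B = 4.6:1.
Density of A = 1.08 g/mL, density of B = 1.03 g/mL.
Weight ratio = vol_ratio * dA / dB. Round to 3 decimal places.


Wt ratio = 4.6 * 1.08 / 1.03
= 4.823

4.823


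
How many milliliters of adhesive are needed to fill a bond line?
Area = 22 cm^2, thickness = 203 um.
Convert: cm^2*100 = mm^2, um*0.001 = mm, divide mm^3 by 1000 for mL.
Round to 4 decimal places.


= (22 * 100) * (203 * 0.001) / 1000
= 0.4466 mL

0.4466


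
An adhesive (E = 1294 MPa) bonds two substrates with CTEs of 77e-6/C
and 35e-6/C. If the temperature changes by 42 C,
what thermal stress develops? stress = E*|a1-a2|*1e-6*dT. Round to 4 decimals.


Stress = 1294 * |77 - 35| * 1e-6 * 42
= 2.2826 MPa

2.2826


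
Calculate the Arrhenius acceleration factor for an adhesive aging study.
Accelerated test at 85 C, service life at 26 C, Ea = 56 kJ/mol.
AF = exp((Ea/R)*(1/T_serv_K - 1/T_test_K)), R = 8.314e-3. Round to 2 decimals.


T_test = 358.15 K, T_serv = 299.15 K
Ea/R = 56 / 0.008314 = 6735.63
AF = exp(6735.63 * (1/299.15 - 1/358.15))
= 40.82

40.82


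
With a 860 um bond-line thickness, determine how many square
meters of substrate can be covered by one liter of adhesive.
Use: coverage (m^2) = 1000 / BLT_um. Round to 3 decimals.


Coverage = 1000 / 860 = 1.163 m^2

1.163


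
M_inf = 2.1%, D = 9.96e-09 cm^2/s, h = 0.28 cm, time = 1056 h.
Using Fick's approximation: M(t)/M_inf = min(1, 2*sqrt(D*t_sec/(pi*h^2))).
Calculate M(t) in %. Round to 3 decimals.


t = 3801600 s
ratio = min(1, 2*sqrt(9.96e-09*3801600/(pi*0.0784)))
= 0.784169
M(t) = 2.1 * 0.784169 = 1.647%

1.647


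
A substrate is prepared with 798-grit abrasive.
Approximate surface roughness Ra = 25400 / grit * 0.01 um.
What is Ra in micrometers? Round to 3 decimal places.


Ra = 25400 / 798 * 0.01 = 0.318 um

0.318


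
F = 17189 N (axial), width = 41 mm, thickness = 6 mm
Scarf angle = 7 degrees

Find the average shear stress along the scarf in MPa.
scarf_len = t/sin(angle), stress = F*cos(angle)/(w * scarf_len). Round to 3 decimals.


scarf_len = 6/sin(7 deg) = 49.2331
cos(7 deg) = 0.992546
stress = 17189*0.992546/(41*49.2331) = 8.452 MPa

8.452


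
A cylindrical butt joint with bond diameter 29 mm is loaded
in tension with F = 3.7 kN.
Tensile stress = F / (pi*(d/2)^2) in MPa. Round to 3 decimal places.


Area = pi * (29/2)^2 = 660.5199 mm^2
Stress = 3.7*1000 / 660.5199
= 5.602 MPa

5.602


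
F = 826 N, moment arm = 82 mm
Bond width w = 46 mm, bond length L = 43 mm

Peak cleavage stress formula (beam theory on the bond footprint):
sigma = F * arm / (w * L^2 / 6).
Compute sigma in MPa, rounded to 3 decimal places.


sigma = (826 * 82) / (46 * 1849 / 6)
= 67732 * 6 / 85054
= 406392 / 85054
= 4.778 MPa

4.778


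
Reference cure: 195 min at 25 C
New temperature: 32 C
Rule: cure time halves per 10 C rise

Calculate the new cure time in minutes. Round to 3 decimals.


factor = 2^((32-25)/10) = 1.6245
t_new = 195 / 1.6245 = 120.037 min

120.037


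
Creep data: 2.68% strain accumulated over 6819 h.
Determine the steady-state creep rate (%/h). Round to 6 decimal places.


Rate = 2.68 / 6819 = 0.000393 %/h

0.000393


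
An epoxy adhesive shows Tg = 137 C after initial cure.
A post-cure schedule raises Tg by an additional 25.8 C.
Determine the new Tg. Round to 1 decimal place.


New Tg = 137 + 25.8
= 162.8 C

162.8


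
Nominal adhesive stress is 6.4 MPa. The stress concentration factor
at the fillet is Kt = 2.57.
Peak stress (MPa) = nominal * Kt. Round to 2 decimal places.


Peak = 6.4 * 2.57 = 16.45 MPa

16.45


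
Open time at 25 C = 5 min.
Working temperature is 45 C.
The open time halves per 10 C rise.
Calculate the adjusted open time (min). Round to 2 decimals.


factor = 2^((45 - 25) / 10) = 4.0000
ot = 5 / 4.0000 = 1.25 min

1.25


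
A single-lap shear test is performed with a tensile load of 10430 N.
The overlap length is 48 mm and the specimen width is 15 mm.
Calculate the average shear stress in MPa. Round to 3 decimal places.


Shear stress = F / (overlap * width)
= 10430 / (48 * 15)
= 10430 / 720
= 14.486 MPa

14.486


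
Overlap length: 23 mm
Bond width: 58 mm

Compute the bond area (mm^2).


Bond area = 23 * 58 = 1334 mm^2

1334


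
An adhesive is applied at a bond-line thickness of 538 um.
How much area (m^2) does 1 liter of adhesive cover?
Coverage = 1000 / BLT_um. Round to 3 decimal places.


Coverage = 1000 / 538 = 1.859 m^2

1.859


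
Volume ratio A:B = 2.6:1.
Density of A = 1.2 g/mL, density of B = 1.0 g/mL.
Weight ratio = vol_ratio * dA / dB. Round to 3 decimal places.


Wt ratio = 2.6 * 1.2 / 1.0
= 3.120

3.120


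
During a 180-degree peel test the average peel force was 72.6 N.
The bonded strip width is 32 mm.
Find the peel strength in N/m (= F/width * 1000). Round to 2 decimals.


Peel strength = F/width * 1000
= 72.6 / 32 * 1000
= 2268.75 N/m

2268.75


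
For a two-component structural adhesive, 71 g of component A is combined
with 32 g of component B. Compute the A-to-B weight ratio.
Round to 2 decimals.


Weight ratio A:B = 71 / 32
= 2.22

2.22


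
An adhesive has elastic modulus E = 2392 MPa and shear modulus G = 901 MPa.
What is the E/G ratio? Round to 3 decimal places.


E/G = 2392 / 901 = 2.655

2.655


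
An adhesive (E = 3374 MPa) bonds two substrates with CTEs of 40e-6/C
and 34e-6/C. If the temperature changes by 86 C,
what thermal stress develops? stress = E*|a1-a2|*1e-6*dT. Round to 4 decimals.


Stress = 3374 * |40 - 34| * 1e-6 * 86
= 1.7410 MPa

1.7410


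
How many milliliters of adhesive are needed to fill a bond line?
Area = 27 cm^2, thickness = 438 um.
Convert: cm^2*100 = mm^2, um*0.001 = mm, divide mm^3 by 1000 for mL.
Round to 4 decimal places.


= (27 * 100) * (438 * 0.001) / 1000
= 1.1826 mL

1.1826


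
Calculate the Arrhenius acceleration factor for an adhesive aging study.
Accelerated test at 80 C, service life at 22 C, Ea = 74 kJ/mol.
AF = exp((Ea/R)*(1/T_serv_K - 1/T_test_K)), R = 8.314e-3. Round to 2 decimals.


T_test = 353.15 K, T_serv = 295.15 K
Ea/R = 74 / 0.008314 = 8900.65
AF = exp(8900.65 * (1/295.15 - 1/353.15))
= 141.57

141.57


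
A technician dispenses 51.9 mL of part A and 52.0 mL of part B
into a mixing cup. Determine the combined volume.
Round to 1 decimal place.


Combined volume = 51.9 + 52.0
= 103.9 mL

103.9


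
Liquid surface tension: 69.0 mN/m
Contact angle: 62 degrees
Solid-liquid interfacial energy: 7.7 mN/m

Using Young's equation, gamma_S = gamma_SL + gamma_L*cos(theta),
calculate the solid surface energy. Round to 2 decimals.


gamma_S = 7.7 + 69.0 * cos(62)
= 40.09 mN/m

40.09


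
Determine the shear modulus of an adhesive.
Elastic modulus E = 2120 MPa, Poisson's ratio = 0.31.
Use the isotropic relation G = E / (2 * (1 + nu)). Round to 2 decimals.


G = 2120 / (2*(1+0.31)) = 2120 / 2.62
= 809.16 MPa

809.16


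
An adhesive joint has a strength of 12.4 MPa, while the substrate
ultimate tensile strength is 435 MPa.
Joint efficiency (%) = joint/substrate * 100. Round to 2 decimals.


Efficiency = 12.4 / 435 * 100
= 2.85%

2.85


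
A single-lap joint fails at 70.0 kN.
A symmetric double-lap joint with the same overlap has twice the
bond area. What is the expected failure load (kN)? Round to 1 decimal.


Double-lap load = 2 * 70.0 = 140.0 kN

140.0


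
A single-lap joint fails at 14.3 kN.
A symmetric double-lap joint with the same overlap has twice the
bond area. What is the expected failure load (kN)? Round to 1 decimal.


Double-lap load = 2 * 14.3 = 28.6 kN

28.6


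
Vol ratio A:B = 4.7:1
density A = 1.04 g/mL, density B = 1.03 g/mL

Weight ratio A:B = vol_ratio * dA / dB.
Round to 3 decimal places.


Weight ratio = 4.7 * 1.04 / 1.03
= 4.746

4.746


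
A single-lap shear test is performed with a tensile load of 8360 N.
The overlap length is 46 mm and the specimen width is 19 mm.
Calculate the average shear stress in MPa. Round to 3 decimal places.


Shear stress = F / (overlap * width)
= 8360 / (46 * 19)
= 8360 / 874
= 9.565 MPa

9.565


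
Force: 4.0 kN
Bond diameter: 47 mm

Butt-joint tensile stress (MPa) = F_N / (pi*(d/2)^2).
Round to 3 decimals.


F_N = 4.0 * 1000 = 4000.0 N
A = pi*(23.5)^2 = 1734.9445 mm^2
stress = 4000.0 / 1734.9445 = 2.306 MPa

2.306


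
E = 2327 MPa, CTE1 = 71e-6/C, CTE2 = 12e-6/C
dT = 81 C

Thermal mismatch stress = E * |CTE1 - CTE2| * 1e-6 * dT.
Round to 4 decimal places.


= 2327 * 59e-6 * 81
= 11.1207 MPa

11.1207


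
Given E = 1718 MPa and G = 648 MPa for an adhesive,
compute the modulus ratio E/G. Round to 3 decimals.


E/G ratio = 1718 / 648 = 2.651

2.651


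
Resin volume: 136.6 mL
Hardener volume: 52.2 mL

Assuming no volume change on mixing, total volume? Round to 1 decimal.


V_total = 136.6 + 52.2 = 188.8 mL

188.8


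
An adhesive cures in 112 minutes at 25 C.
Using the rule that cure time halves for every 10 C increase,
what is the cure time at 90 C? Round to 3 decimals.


Factor = 2^((90 - 25) / 10) = 90.5097
Cure time = 112 / 90.5097
= 1.237 minutes

1.237


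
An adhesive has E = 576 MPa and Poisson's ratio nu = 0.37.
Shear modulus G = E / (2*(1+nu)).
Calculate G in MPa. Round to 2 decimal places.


G = 576 / (2*(1+0.37))
= 576 / 2.74
= 210.22 MPa

210.22


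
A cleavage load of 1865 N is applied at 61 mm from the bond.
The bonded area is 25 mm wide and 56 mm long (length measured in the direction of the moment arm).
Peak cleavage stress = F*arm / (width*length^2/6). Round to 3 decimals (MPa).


Moment = 1865 * 61 = 113765 N*mm
Section modulus = 25 * 3136 / 6 = 78400 / 6 mm^3
Stress = 113765 / (78400 / 6) = 682590 / 78400
= 8.707 MPa

8.707


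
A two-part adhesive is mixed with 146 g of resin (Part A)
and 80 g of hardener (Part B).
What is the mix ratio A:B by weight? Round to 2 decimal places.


Mix ratio = mass_A / mass_B
= 146 / 80
= 1.83

1.83


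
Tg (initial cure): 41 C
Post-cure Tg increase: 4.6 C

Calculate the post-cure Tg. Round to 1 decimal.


Post-cure Tg = 41 + 4.6 = 45.6 C

45.6


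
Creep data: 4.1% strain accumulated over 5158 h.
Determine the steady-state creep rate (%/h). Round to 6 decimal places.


Rate = 4.1 / 5158 = 0.000795 %/h

0.000795


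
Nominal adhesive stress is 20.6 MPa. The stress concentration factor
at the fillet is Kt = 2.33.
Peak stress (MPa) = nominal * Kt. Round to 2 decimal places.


Peak = 20.6 * 2.33 = 48.00 MPa

48.00


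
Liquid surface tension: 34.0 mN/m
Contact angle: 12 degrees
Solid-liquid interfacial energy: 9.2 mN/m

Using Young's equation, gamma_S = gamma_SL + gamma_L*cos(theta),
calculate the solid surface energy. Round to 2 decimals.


gamma_S = 9.2 + 34.0 * cos(12)
= 42.46 mN/m

42.46


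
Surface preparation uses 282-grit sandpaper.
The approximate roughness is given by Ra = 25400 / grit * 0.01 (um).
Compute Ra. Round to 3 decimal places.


Ra = 25400 / 282 * 0.01
= 254 / 282
= 0.901 um

0.901


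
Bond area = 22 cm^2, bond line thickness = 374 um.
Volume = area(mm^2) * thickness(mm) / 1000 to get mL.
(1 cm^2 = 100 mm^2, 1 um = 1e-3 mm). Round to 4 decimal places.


area_mm2 = 22 * 100 = 2200
blt_mm = 374 * 1e-3 = 0.374
vol_mm3 = 2200 * 0.374 = 822.8
vol_mL = 822.8 / 1000 = 0.8228 mL

0.8228


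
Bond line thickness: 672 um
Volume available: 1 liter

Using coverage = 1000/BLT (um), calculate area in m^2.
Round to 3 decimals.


1 L = 1e6 mm^3, thickness = 672 um = 0.672 mm
Area = 1e6 / 0.672 mm^2 = (1e6 / 0.672) / 1e6 m^2 = 1000 / 672 m^2
= 1.488 m^2

1.488


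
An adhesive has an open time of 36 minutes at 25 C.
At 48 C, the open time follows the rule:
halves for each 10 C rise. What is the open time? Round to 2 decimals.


Factor = 2^((48-25)/10) = 4.9246
Open time = 36 / 4.9246 = 7.31 min

7.31


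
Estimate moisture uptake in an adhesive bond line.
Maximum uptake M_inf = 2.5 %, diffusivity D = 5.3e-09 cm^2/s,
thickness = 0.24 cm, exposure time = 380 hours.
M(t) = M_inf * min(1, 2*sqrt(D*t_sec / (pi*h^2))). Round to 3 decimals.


Convert time: 380 h = 1368000 s
ratio = min(1, 2*sqrt(5.3e-09*1368000/(pi*0.24^2)))
= 0.400336
M(t) = 2.5 * 0.400336 = 1.001%

1.001


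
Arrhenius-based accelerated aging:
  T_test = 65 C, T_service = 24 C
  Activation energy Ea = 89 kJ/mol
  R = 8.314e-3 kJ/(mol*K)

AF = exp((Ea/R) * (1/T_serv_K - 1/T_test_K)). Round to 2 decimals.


T_test_K = 338.15, T_serv_K = 297.15
AF = exp((89/8.314e-3) * (1/297.15 - 1/338.15))
= 78.88

78.88


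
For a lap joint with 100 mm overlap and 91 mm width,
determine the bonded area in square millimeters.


Area = 100 * 91 = 9100 mm^2

9100


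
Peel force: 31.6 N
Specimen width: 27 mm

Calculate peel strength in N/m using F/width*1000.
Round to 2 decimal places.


Peel strength = 31.6 / 27 * 1000 = 1170.37 N/m

1170.37


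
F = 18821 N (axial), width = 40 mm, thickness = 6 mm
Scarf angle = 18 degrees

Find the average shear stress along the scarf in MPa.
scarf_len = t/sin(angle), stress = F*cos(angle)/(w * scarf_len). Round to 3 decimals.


scarf_len = 6/sin(18 deg) = 19.4164
cos(18 deg) = 0.951057
stress = 18821*0.951057/(40*19.4164) = 23.047 MPa

23.047


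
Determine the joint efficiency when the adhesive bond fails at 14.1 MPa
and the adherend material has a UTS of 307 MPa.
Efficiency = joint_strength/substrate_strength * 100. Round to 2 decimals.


Joint efficiency = 14.1 / 307 * 100
= 4.59%

4.59


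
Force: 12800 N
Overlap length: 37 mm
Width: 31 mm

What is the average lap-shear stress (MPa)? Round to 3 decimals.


Average shear stress = F / (overlap * width)
= 12800 / (37 * 31)
= 11.160 MPa

11.160


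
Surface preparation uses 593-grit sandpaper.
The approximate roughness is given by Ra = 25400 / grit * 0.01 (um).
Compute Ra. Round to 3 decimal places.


Ra = 25400 / 593 * 0.01
= 254 / 593
= 0.428 um

0.428


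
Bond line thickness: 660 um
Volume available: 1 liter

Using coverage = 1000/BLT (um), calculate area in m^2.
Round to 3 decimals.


1 L = 1e6 mm^3, thickness = 660 um = 0.66 mm
Area = 1e6 / 0.66 mm^2 = (1e6 / 0.66) / 1e6 m^2 = 1000 / 660 m^2
= 1.515 m^2

1.515


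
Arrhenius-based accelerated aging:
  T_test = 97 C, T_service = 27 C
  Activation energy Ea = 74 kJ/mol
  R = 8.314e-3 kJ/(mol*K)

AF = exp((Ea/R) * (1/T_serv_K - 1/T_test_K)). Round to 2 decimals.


T_test_K = 370.15, T_serv_K = 300.15
AF = exp((74/8.314e-3) * (1/300.15 - 1/370.15))
= 272.58

272.58


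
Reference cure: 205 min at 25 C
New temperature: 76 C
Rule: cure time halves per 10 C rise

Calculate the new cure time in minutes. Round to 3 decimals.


factor = 2^((76-25)/10) = 34.2968
t_new = 205 / 34.2968 = 5.977 min

5.977


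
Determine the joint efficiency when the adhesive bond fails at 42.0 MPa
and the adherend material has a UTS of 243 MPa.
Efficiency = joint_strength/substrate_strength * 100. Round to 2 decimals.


Joint efficiency = 42.0 / 243 * 100
= 17.28%

17.28


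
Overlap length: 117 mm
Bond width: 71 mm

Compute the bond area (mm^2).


Bond area = 117 * 71 = 8307 mm^2

8307


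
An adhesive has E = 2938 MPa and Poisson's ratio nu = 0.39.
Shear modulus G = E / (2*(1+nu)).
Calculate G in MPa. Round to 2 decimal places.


G = 2938 / (2*(1+0.39))
= 2938 / 2.78
= 1056.83 MPa

1056.83


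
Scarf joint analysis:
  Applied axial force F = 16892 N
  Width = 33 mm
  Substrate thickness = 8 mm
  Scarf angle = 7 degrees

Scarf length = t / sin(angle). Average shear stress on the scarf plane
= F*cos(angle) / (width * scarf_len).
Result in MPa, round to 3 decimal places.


Scarf length = 8 / sin(7 deg) = 65.6441 mm
cos(7 deg) = 0.992546
Shear = 16892 * 0.992546 / (33 * 65.6441)
= 7.740 MPa

7.740


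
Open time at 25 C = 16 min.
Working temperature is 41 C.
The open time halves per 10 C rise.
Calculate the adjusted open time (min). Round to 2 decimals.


factor = 2^((41 - 25) / 10) = 3.0314
ot = 16 / 3.0314 = 5.28 min

5.28


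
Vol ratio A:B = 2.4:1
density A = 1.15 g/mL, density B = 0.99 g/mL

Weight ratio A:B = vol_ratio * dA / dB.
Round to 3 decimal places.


Weight ratio = 2.4 * 1.15 / 0.99
= 2.788

2.788


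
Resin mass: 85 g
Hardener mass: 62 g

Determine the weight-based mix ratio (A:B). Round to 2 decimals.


Ratio = 85 / 62 = 1.37

1.37


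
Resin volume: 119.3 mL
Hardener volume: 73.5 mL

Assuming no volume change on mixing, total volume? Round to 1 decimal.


V_total = 119.3 + 73.5 = 192.8 mL

192.8


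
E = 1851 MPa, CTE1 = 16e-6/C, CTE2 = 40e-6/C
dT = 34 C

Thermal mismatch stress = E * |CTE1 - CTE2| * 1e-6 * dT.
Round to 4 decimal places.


= 1851 * 24e-6 * 34
= 1.5104 MPa

1.5104


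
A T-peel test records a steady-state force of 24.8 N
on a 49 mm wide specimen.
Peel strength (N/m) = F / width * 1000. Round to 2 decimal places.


Peel strength = 24.8 / 49 * 1000
= 506.12 N/m

506.12


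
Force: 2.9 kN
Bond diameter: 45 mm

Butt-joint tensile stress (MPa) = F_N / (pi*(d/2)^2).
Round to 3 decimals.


F_N = 2.9 * 1000 = 2900.0 N
A = pi*(22.5)^2 = 1590.4313 mm^2
stress = 2900.0 / 1590.4313 = 1.823 MPa

1.823


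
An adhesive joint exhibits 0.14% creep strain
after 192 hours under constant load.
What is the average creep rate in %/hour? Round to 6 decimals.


Creep rate = strain / time
= 0.14 / 192
= 0.000729 %/h

0.000729


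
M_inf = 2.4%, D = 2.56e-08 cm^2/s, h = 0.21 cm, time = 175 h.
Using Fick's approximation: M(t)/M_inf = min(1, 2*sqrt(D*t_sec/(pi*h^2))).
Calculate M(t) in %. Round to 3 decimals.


t = 630000 s
ratio = min(1, 2*sqrt(2.56e-08*630000/(pi*0.0441)))
= 0.682380
M(t) = 2.4 * 0.682380 = 1.638%

1.638


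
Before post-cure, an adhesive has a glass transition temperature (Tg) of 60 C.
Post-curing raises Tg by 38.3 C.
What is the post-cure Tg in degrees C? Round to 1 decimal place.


Tg_post = Tg_base + delta_Tg
= 60 + 38.3
= 98.3 C

98.3


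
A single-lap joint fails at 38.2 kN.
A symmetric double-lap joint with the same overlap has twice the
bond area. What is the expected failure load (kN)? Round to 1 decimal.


Double-lap load = 2 * 38.2 = 76.4 kN

76.4


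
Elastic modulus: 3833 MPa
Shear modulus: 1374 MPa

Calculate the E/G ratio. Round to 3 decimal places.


E / G = 3833 / 1374 = 2.790

2.790


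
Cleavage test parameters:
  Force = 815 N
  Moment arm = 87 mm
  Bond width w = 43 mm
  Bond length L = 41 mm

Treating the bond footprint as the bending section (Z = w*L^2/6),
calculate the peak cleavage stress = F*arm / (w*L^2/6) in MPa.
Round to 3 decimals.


M = 815 * 87 = 70905 N*mm
Z = 43 * 41^2 / 6 = 72283 / 6 mm^3
sigma = M / Z = 6 * 70905 / 72283 = 425430 / 72283
= 5.886 MPa

5.886


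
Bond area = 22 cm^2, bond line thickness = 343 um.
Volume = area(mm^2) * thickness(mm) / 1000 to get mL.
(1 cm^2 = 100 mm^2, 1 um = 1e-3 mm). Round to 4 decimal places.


area_mm2 = 22 * 100 = 2200
blt_mm = 343 * 1e-3 = 0.343
vol_mm3 = 2200 * 0.343 = 754.6
vol_mL = 754.6 / 1000 = 0.7546 mL

0.7546


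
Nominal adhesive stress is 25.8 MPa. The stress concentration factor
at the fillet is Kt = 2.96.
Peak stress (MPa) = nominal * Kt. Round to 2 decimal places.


Peak = 25.8 * 2.96 = 76.37 MPa

76.37


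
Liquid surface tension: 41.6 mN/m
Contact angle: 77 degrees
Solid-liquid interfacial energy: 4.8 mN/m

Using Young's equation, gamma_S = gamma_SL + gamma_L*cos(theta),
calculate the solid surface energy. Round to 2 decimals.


gamma_S = 4.8 + 41.6 * cos(77)
= 14.16 mN/m

14.16


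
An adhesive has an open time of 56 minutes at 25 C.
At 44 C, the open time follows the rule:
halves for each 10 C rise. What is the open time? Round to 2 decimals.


Factor = 2^((44-25)/10) = 3.7321
Open time = 56 / 3.7321 = 15.00 min

15.00


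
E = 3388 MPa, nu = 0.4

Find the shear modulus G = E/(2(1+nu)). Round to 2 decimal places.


G = 3388 / (2 * 1.40)
= 1210.00 MPa

1210.00


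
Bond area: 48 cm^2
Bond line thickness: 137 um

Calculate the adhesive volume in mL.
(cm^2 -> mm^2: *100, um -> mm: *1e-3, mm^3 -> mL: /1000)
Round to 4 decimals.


V = 48*100 * 137*1e-3 / 1000
= 0.6576 mL

0.6576
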